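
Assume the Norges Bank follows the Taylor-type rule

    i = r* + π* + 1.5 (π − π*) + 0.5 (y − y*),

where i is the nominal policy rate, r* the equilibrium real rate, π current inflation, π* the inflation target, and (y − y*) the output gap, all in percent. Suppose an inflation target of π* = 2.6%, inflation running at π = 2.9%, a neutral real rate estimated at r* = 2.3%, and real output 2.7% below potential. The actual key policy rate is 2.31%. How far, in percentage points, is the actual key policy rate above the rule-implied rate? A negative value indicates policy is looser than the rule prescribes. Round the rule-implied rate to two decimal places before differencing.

Output 2.7% below potential → (y − y*) = -2.7.
i = 2.3 + 2.6 + 1.5 × (2.9 − 2.6) + 0.5 × (-2.7)
   = 2.3 + 2.6 + 0.45 − 1.35 = 4.00
Deviation = 2.31 − 4.00 = -1.69 pp.

-1.69 pp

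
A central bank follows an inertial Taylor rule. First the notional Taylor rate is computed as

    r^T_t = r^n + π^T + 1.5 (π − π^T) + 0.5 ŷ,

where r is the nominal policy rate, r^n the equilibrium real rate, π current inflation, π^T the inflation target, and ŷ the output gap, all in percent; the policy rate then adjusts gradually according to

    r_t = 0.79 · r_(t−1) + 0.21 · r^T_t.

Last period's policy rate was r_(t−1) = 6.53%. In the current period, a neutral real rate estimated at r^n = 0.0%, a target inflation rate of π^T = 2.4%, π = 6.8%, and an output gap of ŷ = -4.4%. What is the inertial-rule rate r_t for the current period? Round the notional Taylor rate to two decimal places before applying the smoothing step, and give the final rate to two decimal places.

r^T_t = 0.0 + 2.4 + 1.5 × (6.8 − 2.4) + 0.5 × (-4.4)
   = 0.0 + 2.4 + 6.6 − 2.2 = 6.80
r_t = 0.79 × 6.53 + 0.21 × 6.80 = 5.1587 + 1.428 = 6.59

6.59%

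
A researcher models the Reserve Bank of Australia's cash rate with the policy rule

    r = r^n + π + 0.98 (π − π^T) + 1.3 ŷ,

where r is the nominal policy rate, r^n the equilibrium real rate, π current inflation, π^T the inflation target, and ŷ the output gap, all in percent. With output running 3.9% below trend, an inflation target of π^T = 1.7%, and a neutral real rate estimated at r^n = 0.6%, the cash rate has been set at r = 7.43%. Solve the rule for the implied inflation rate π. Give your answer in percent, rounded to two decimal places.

6.85%

Output 3.9% below potential → ŷ = -3.9.
Collecting π: r = r^n + (1 + 0.98) π − 0.98 π^T + 1.3 ŷ
1.98 π = 7.43 − 0.6 + 0.98 × 1.7 − 1.3 × (-3.9) = 13.566
π = 13.566 / 1.98 = 6.85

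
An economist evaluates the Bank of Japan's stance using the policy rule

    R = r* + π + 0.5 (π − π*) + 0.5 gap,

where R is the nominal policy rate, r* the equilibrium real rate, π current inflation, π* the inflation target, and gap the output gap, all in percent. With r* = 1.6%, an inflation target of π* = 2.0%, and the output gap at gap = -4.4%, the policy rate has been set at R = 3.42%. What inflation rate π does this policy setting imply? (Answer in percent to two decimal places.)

Collecting π: R = r* + (1 + 0.5) π − 0.5 π* + 0.5 gap
1.5 π = 3.42 − 1.6 + 0.5 × 2.0 − 0.5 × (-4.4) = 5.02
π = 5.02 / 1.5 = 3.35

3.35%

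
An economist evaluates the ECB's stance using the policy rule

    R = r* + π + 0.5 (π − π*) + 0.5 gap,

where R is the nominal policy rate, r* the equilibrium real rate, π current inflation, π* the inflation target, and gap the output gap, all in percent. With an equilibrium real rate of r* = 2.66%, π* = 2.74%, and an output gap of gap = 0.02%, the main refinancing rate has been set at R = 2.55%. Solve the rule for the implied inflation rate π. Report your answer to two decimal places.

Collecting π: R = r* + (1 + 0.5) π − 0.5 π* + 0.5 gap
1.5 π = 2.55 − 2.66 + 0.5 × 2.74 − 0.5 × 0.02 = 1.25
π = 1.25 / 1.5 = 0.83

0.83%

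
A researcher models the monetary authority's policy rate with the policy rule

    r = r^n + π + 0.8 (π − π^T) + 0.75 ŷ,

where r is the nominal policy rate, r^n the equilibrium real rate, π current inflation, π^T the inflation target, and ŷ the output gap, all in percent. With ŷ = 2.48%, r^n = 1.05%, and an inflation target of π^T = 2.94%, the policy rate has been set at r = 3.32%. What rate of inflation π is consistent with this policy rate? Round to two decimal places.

Collecting π: r = r^n + (1 + 0.8) π − 0.8 π^T + 0.75 ŷ
1.8 π = 3.32 − 1.05 + 0.8 × 2.94 − 0.75 × 2.48 = 2.762
π = 2.762 / 1.8 = 1.53

1.53%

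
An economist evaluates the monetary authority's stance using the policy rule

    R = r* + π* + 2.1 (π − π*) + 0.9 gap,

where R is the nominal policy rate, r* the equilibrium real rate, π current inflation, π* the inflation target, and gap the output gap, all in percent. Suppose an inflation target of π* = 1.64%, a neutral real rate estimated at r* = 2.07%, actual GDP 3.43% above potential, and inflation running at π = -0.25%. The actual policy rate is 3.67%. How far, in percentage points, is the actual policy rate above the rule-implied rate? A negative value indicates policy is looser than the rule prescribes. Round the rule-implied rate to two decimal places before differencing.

0.84 pp

Output 3.43% above potential → gap = 3.43.
R = 2.07 + 1.64 + 2.1 × (-0.25 − 1.64) + 0.9 × 3.43
   = 2.07 + 1.64 − 3.969 + 3.087 = 2.83
Deviation = 3.67 − 2.83 = 0.84 pp.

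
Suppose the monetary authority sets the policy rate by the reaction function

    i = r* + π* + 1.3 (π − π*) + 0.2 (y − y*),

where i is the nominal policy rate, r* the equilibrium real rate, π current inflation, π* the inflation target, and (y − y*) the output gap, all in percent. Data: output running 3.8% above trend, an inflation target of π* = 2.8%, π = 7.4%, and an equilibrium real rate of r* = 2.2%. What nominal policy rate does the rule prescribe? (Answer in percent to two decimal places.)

Output 3.8% above potential → (y − y*) = 3.8.
i = 2.2 + 2.8 + 1.3 × (7.4 − 2.8) + 0.2 × 3.8
   = 2.2 + 2.8 + 5.98 + 0.76 = 11.74

11.74%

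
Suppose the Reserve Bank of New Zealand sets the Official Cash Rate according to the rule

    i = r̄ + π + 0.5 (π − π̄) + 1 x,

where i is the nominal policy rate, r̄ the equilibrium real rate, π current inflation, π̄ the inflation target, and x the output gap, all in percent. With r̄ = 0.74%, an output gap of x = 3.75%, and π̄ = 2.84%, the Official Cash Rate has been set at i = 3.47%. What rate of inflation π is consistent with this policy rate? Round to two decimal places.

0.27%

Collecting π: i = r̄ + (1 + 0.5) π − 0.5 π̄ + 1 x
1.5 π = 3.47 − 0.74 + 0.5 × 2.84 − 1 × 3.75 = 0.4
π = 0.4 / 1.5 = 0.27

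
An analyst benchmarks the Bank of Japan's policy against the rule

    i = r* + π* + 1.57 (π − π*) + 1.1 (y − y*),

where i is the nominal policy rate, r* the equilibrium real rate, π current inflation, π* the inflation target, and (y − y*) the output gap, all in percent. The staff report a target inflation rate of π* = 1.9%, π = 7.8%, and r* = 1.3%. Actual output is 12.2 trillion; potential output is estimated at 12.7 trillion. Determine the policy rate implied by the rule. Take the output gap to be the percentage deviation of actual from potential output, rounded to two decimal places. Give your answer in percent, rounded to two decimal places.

8.13%

Output gap = 100 × (12.2 − 12.7) / 12.7 = -3.94%.
i = 1.30 + 1.90 + 1.57 × (7.80 − 1.90) + 1.1 × (-3.94)
   = 1.30 + 1.9 + 9.263 − 4.334 = 8.13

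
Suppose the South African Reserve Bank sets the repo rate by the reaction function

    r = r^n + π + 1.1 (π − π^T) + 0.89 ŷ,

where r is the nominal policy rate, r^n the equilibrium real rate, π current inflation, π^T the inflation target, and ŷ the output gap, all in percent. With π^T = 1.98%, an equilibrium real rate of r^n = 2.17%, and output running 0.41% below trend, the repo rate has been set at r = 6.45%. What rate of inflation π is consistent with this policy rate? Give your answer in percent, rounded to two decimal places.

3.25%

Output 0.41% below potential → ŷ = -0.41.
Collecting π: r = r^n + (1 + 1.1) π − 1.1 π^T + 0.89 ŷ
2.1 π = 6.45 − 2.17 + 1.1 × 1.98 − 0.89 × (-0.41) = 6.8229
π = 6.8229 / 2.1 = 3.25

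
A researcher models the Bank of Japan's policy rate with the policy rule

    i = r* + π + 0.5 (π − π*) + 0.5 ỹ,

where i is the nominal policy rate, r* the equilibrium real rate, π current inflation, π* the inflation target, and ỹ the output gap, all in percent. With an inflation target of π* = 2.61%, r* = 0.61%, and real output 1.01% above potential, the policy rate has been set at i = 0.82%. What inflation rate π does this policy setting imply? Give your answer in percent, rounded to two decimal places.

Output 1.01% above potential → ỹ = 1.01.
Collecting π: i = r* + (1 + 0.5) π − 0.5 π* + 0.5 ỹ
1.5 π = 0.82 − 0.61 + 0.5 × 2.61 − 0.5 × 1.01 = 1.01
π = 1.01 / 1.5 = 0.67

0.67%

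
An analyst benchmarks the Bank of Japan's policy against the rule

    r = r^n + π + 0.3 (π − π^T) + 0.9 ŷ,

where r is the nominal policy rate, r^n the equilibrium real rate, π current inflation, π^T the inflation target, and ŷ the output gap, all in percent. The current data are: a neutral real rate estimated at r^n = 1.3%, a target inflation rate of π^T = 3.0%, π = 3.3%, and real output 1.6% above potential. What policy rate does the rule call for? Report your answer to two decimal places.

Output 1.6% above potential → ŷ = 1.6.
r = 1.3 + 3.3 + 0.3 × (3.3 − 3.0) + 0.9 × 1.6
   = 1.3 + 3.3 + 0.09 + 1.44 = 6.13

6.13%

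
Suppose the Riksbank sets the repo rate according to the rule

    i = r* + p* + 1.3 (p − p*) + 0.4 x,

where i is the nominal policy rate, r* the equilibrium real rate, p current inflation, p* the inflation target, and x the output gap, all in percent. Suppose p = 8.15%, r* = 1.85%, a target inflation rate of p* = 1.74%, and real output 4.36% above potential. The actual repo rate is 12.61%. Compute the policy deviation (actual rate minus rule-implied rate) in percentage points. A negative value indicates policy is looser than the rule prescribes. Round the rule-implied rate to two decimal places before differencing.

-1.06 pp

Output 4.36% above potential → x = 4.36.
i = 1.85 + 1.74 + 1.3 × (8.15 − 1.74) + 0.4 × 4.36
   = 1.85 + 1.74 + 8.333 + 1.744 = 13.67
Deviation = 12.61 − 13.67 = -1.06 pp.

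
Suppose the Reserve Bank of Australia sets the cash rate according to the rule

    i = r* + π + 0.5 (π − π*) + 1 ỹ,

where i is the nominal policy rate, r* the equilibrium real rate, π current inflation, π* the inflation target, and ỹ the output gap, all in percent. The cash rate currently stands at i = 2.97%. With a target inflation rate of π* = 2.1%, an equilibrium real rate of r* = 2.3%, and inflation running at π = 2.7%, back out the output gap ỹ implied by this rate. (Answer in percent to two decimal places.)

1 ỹ = 2.97 − 2.3 − 2.7 − 0.5 × (2.7 − 2.1) = -2.33
ỹ = -2.33 / 1 = -2.33

-2.33%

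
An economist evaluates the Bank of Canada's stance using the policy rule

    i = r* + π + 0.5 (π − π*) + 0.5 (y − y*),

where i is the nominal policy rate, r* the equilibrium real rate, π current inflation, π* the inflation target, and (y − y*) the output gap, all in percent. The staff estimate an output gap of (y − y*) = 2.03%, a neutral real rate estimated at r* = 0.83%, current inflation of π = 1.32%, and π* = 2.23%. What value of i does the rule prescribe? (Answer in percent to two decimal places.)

i = 0.83 + 1.32 + 0.5 × (1.32 − 2.23) + 0.5 × 2.03
   = 0.83 + 1.32 − 0.455 + 1.015 = 2.71

2.71%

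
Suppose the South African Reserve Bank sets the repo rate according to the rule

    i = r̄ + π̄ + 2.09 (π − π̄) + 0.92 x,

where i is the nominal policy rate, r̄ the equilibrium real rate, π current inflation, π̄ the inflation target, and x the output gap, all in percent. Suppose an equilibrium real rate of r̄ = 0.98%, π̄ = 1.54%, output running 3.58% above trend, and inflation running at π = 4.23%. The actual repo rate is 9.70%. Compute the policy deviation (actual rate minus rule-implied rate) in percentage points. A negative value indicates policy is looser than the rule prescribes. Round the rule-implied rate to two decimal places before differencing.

Output 3.58% above potential → x = 3.58.
i = 0.98 + 1.54 + 2.09 × (4.23 − 1.54) + 0.92 × 3.58
   = 0.98 + 1.54 + 5.6221 + 3.2936 = 11.44
Deviation = 9.70 − 11.44 = -1.74 pp.

-1.74 pp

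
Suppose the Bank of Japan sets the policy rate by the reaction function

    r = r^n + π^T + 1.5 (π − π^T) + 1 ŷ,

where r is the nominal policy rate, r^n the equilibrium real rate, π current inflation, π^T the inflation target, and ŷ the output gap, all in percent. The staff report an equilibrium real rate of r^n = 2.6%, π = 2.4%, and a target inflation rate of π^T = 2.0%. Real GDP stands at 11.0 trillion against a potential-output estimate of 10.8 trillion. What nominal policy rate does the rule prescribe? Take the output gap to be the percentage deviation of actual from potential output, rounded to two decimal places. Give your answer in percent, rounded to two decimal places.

7.05%

Output gap = 100 × (11.0 − 10.8) / 10.8 = 1.85%.
r = 2.60 + 2.00 + 1.5 × (2.40 − 2.00) + 1 × 1.85
   = 2.60 + 2 + 0.6 + 1.85 = 7.05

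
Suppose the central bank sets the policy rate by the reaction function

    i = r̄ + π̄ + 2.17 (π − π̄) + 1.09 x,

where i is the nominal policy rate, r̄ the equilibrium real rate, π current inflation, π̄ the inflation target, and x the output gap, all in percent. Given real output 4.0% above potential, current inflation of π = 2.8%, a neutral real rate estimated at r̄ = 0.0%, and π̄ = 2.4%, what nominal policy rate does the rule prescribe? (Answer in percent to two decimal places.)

Output 4.0% above potential → x = 4.0.
i = 0.0 + 2.4 + 2.17 × (2.8 − 2.4) + 1.09 × 4.0
   = 0.0 + 2.4 + 0.868 + 4.36 = 7.63

7.63%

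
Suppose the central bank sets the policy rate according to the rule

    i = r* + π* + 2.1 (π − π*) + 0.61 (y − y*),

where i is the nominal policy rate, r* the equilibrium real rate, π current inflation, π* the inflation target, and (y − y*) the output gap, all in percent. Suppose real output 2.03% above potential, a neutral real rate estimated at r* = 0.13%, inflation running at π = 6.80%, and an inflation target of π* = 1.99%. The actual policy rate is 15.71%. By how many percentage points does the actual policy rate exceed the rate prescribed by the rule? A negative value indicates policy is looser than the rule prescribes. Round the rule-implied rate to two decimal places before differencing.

2.25 pp

Output 2.03% above potential → (y − y*) = 2.03.
i = 0.13 + 1.99 + 2.1 × (6.80 − 1.99) + 0.61 × 2.03
   = 0.13 + 1.99 + 10.101 + 1.2383 = 13.46
Deviation = 15.71 − 13.46 = 2.25 pp.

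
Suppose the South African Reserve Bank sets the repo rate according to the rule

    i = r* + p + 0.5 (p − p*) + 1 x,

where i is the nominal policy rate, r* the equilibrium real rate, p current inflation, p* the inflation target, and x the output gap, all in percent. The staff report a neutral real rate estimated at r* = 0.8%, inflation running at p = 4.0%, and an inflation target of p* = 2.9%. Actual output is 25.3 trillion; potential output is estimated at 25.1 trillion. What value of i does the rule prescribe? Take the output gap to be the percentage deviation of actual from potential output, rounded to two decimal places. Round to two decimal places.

Output gap = 100 × (25.3 − 25.1) / 25.1 = 0.80%.
i = 0.80 + 4.00 + 0.5 × (4.00 − 2.90) + 1 × 0.80
   = 0.80 + 4 + 0.55 + 0.8 = 6.15

6.15%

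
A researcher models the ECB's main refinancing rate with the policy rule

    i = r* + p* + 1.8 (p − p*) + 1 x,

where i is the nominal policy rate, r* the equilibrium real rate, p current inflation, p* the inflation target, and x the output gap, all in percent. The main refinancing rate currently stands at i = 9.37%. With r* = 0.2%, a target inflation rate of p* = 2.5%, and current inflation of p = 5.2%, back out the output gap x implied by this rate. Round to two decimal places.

1 x = 9.37 − 0.2 − 2.5 − 1.8 × (5.2 − 2.5) = 1.81
x = 1.81 / 1 = 1.81

1.81%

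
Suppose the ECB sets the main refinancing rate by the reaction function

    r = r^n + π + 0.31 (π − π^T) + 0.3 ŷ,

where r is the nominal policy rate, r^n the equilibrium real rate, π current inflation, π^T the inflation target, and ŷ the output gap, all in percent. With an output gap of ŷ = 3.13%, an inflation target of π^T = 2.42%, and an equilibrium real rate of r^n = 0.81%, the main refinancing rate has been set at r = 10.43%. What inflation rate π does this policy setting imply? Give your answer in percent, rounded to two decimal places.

7.20%

Collecting π: r = r^n + (1 + 0.31) π − 0.31 π^T + 0.3 ŷ
1.31 π = 10.43 − 0.81 + 0.31 × 2.42 − 0.3 × 3.13 = 9.4312
π = 9.4312 / 1.31 = 7.20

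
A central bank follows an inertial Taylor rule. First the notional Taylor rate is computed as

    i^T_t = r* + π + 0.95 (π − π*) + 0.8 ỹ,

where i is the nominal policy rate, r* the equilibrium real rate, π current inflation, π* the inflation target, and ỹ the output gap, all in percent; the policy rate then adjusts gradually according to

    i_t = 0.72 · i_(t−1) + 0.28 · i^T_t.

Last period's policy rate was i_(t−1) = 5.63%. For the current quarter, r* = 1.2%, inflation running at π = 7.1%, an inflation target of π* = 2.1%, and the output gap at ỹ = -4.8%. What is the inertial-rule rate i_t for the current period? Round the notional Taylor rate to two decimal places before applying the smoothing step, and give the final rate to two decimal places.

6.63%

i^T_t = 1.2 + 7.1 + 0.95 × (7.1 − 2.1) + 0.8 × (-4.8)
   = 1.2 + 7.1 + 4.75 − 3.84 = 9.21
i_t = 0.72 × 5.63 + 0.28 × 9.21 = 4.0536 + 2.5788 = 6.63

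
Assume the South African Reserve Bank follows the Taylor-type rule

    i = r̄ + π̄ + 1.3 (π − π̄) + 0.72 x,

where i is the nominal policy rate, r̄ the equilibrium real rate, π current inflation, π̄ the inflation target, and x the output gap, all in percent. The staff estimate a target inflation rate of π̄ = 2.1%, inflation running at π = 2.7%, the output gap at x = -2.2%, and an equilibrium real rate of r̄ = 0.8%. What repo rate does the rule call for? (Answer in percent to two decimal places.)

2.10%

i = 0.8 + 2.1 + 1.3 × (2.7 − 2.1) + 0.72 × (-2.2)
   = 0.8 + 2.1 + 0.78 − 1.584 = 2.10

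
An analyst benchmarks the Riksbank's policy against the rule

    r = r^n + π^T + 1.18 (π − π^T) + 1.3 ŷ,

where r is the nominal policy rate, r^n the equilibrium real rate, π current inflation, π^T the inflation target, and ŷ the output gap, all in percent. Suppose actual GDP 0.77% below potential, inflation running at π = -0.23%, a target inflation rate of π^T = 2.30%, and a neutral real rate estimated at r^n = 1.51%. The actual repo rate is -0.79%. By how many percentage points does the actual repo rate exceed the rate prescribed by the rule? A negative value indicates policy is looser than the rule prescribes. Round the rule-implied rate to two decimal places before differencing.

Output 0.77% below potential → ŷ = -0.77.
r = 1.51 + 2.30 + 1.18 × (-0.23 − 2.30) + 1.3 × (-0.77)
   = 1.51 + 2.3 − 2.9854 − 1.001 = -0.18
Deviation = -0.79 − (-0.18) = -0.61 pp.

-0.61 pp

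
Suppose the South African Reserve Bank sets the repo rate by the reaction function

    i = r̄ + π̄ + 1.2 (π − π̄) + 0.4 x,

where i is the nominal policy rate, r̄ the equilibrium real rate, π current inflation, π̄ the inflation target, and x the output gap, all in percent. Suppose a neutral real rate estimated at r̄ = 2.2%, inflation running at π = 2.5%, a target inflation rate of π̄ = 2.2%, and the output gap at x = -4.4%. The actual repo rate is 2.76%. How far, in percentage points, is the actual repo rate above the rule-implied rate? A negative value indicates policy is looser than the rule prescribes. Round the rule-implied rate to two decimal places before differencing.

i = 2.2 + 2.2 + 1.2 × (2.5 − 2.2) + 0.4 × (-4.4)
   = 2.2 + 2.2 + 0.36 − 1.76 = 3.00
Deviation = 2.76 − 3.00 = -0.24 pp.

-0.24 pp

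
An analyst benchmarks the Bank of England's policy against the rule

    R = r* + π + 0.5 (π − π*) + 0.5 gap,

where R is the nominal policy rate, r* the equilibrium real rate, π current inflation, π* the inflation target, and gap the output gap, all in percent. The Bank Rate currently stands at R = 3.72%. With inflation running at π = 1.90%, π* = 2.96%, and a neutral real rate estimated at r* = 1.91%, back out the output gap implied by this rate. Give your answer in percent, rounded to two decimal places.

0.5 gap = 3.72 − 1.91 − 1.90 − 0.5 × (1.90 − 2.96) = 0.44
gap = 0.44 / 0.5 = 0.88

0.88%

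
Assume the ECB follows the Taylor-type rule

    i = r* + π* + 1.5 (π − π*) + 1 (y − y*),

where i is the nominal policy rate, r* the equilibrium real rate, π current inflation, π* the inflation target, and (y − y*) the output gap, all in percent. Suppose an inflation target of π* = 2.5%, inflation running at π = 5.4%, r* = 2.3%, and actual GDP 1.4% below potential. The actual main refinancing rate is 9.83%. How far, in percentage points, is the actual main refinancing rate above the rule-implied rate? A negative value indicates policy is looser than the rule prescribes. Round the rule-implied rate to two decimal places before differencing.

Output 1.4% below potential → (y − y*) = -1.4.
i = 2.3 + 2.5 + 1.5 × (5.4 − 2.5) + 1 × (-1.4)
   = 2.3 + 2.5 + 4.35 − 1.4 = 7.75
Deviation = 9.83 − 7.75 = 2.08 pp.

2.08 pp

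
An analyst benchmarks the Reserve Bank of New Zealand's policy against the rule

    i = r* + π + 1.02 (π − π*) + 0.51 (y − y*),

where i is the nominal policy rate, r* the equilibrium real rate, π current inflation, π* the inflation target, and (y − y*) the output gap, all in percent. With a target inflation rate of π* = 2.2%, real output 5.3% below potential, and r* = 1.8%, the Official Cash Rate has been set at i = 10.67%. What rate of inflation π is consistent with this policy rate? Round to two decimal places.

Output 5.3% below potential → (y − y*) = -5.3.
Collecting π: i = r* + (1 + 1.02) π − 1.02 π* + 0.51 (y − y*)
2.02 π = 10.67 − 1.8 + 1.02 × 2.2 − 0.51 × (-5.3) = 13.817
π = 13.817 / 2.02 = 6.84

6.84%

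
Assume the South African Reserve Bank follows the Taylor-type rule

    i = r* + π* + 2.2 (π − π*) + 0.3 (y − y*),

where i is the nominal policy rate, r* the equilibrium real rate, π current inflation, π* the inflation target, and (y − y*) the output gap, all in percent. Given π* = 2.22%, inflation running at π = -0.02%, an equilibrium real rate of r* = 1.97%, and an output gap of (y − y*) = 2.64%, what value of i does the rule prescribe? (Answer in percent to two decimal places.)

0.05%

i = 1.97 + 2.22 + 2.2 × (-0.02 − 2.22) + 0.3 × 2.64
   = 1.97 + 2.22 − 4.928 + 0.792 = 0.05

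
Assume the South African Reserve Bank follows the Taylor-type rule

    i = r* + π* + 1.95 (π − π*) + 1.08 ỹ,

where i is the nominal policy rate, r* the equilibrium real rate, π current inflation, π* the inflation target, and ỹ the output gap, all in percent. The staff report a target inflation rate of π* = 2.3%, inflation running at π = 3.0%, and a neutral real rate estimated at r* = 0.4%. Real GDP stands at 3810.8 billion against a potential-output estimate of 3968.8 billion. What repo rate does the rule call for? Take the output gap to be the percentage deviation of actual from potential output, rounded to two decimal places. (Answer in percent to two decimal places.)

-0.23%

Output gap = 100 × (3810.8 − 3968.8) / 3968.8 = -3.98%.
i = 0.40 + 2.30 + 1.95 × (3.00 − 2.30) + 1.08 × (-3.98)
   = 0.40 + 2.3 + 1.365 − 4.2984 = -0.23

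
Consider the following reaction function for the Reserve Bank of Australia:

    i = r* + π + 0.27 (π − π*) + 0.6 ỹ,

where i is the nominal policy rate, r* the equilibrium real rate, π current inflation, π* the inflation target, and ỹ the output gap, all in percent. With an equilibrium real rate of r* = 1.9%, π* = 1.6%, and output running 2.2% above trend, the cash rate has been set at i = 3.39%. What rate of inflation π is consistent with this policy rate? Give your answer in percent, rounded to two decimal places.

Output 2.2% above potential → ỹ = 2.2.
Collecting π: i = r* + (1 + 0.27) π − 0.27 π* + 0.6 ỹ
1.27 π = 3.39 − 1.9 + 0.27 × 1.6 − 0.6 × 2.2 = 0.602
π = 0.602 / 1.27 = 0.47

0.47%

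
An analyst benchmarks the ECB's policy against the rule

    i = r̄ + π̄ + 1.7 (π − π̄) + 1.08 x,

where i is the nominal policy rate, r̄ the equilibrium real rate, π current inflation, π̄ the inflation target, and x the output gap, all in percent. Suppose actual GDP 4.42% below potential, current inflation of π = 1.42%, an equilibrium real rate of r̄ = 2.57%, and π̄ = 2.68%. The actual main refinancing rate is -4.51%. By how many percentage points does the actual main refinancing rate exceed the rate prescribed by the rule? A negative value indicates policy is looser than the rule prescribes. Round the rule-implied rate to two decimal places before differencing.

Output 4.42% below potential → x = -4.42.
i = 2.57 + 2.68 + 1.7 × (1.42 − 2.68) + 1.08 × (-4.42)
   = 2.57 + 2.68 − 2.142 − 4.7736 = -1.67
Deviation = -4.51 − (-1.67) = -2.84 pp.

-2.84 pp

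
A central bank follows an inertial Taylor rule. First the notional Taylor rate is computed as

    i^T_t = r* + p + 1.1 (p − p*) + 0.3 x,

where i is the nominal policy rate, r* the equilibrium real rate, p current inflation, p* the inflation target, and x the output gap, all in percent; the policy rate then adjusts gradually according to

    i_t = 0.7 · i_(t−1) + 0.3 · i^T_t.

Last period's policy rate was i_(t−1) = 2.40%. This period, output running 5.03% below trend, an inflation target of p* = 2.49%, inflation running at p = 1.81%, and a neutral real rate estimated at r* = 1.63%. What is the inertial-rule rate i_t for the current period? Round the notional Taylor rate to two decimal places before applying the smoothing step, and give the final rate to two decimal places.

2.03%

Output 5.03% below potential → x = -5.03.
i^T_t = 1.63 + 1.81 + 1.1 × (1.81 − 2.49) + 0.3 × (-5.03)
   = 1.63 + 1.81 − 0.748 − 1.509 = 1.18
i_t = 0.7 × 2.40 + 0.3 × 1.18 = 1.68 + 0.354 = 2.03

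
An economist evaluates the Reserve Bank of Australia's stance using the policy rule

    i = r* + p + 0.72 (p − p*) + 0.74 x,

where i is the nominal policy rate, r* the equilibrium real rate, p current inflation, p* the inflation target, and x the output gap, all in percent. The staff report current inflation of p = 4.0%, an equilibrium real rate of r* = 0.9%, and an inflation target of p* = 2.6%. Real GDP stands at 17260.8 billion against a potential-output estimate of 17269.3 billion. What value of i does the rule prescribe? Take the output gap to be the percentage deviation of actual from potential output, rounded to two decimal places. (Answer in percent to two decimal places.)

Output gap = 100 × (17260.8 − 17269.3) / 17269.3 = -0.05%.
i = 0.90 + 4.00 + 0.72 × (4.00 − 2.60) + 0.74 × (-0.05)
   = 0.90 + 4 + 1.008 − 0.037 = 5.87

5.87%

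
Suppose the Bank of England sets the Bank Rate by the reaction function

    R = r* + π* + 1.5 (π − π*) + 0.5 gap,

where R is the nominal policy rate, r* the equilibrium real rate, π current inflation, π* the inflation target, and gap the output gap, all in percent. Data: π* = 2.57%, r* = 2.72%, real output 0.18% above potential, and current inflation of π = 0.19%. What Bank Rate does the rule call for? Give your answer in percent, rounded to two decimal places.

Output 0.18% above potential → gap = 0.18.
R = 2.72 + 2.57 + 1.5 × (0.19 − 2.57) + 0.5 × 0.18
   = 2.72 + 2.57 − 3.57 + 0.09 = 1.81

1.81%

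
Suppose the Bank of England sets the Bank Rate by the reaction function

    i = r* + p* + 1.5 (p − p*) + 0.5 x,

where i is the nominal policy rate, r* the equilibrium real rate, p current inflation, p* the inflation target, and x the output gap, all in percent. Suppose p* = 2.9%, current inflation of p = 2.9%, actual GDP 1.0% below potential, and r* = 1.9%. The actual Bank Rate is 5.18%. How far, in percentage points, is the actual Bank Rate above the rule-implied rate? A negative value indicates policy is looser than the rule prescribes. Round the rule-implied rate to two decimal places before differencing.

0.88 pp

Output 1.0% below potential → x = -1.0.
i = 1.9 + 2.9 + 1.5 × (2.9 − 2.9) + 0.5 × (-1.0)
   = 1.9 + 2.9 + 0 − 0.5 = 4.30
Deviation = 5.18 − 4.30 = 0.88 pp.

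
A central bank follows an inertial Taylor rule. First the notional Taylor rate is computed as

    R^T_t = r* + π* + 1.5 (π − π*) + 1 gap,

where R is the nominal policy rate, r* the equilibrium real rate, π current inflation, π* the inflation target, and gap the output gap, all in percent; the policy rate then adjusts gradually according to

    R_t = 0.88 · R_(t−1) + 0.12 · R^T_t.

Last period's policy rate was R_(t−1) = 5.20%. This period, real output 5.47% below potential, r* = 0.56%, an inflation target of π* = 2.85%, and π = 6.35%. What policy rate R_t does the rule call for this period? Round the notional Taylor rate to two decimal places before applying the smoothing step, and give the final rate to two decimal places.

4.96%

Output 5.47% below potential → gap = -5.47.
R^T_t = 0.56 + 2.85 + 1.5 × (6.35 − 2.85) + 1 × (-5.47)
   = 0.56 + 2.85 + 5.25 − 5.47 = 3.19
R_t = 0.88 × 5.20 + 0.12 × 3.19 = 4.576 + 0.3828 = 4.96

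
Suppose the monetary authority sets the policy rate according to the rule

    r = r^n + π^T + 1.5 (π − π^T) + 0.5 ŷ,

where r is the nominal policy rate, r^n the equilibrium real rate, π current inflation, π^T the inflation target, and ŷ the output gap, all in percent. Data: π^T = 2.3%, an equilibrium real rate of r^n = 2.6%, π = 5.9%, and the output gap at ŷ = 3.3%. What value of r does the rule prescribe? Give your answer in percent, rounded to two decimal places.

r = 2.6 + 2.3 + 1.5 × (5.9 − 2.3) + 0.5 × 3.3
   = 2.6 + 2.3 + 5.4 + 1.65 = 11.95

11.95%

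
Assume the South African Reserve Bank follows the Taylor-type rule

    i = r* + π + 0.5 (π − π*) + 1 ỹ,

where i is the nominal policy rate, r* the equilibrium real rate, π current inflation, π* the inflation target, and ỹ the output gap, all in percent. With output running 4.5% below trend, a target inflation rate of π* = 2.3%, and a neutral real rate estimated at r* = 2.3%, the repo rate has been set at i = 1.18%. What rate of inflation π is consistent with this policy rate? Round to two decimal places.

3.02%

Output 4.5% below potential → ỹ = -4.5.
Collecting π: i = r* + (1 + 0.5) π − 0.5 π* + 1 ỹ
1.5 π = 1.18 − 2.3 + 0.5 × 2.3 − 1 × (-4.5) = 4.53
π = 4.53 / 1.5 = 3.02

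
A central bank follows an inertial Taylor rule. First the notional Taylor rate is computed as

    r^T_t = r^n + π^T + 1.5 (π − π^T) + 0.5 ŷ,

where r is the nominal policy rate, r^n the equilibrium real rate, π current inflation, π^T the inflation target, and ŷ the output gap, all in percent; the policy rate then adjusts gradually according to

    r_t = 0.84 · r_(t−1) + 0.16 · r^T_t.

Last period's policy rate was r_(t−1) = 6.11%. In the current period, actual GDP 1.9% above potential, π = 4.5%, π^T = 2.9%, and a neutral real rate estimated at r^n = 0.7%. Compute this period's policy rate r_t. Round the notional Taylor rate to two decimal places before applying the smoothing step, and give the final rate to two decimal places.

Output 1.9% above potential → ŷ = 1.9.
r^T_t = 0.7 + 2.9 + 1.5 × (4.5 − 2.9) + 0.5 × 1.9
   = 0.7 + 2.9 + 2.4 + 0.95 = 6.95
r_t = 0.84 × 6.11 + 0.16 × 6.95 = 5.1324 + 1.112 = 6.24

6.24%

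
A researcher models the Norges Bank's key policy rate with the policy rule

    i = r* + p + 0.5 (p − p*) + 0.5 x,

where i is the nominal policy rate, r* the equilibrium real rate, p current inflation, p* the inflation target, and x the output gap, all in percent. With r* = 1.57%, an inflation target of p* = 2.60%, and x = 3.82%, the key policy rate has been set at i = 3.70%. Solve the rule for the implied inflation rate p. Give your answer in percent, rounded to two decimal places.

Collecting p: i = r* + (1 + 0.5) p − 0.5 p* + 0.5 x
1.5 p = 3.70 − 1.57 + 0.5 × 2.60 − 0.5 × 3.82 = 1.52
p = 1.52 / 1.5 = 1.01

1.01%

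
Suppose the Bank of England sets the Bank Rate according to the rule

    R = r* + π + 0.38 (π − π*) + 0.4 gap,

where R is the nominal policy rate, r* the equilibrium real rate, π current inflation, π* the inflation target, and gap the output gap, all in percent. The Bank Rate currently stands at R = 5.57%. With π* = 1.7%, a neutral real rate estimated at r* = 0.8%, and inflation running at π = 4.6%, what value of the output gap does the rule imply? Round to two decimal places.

-2.33%

0.4 gap = 5.57 − 0.8 − 4.6 − 0.38 × (4.6 − 1.7) = -0.932
gap = -0.932 / 0.4 = -2.33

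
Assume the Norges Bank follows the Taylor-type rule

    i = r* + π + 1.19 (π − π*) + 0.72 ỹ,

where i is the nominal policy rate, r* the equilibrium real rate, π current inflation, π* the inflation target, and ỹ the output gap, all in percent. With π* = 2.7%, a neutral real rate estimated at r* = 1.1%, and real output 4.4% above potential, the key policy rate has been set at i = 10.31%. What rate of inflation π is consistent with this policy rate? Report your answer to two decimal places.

Output 4.4% above potential → ỹ = 4.4.
Collecting π: i = r* + (1 + 1.19) π − 1.19 π* + 0.72 ỹ
2.19 π = 10.31 − 1.1 + 1.19 × 2.7 − 0.72 × 4.4 = 9.255
π = 9.255 / 2.19 = 4.23

4.23%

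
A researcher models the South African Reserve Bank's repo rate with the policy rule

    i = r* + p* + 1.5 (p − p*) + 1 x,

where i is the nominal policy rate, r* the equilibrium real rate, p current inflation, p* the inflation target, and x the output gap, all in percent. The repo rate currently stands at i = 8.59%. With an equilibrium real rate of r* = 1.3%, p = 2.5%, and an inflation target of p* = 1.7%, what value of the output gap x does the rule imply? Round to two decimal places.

1 x = 8.59 − 1.3 − 1.7 − 1.5 × (2.5 − 1.7) = 4.39
x = 4.39 / 1 = 4.39

4.39%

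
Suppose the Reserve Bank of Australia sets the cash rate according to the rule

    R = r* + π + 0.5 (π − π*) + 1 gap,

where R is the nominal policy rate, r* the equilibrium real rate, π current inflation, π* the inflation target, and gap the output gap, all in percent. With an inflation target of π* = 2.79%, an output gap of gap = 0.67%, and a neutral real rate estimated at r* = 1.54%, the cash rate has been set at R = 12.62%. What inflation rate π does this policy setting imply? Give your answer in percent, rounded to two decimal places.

7.87%

Collecting π: R = r* + (1 + 0.5) π − 0.5 π* + 1 gap
1.5 π = 12.62 − 1.54 + 0.5 × 2.79 − 1 × 0.67 = 11.805
π = 11.805 / 1.5 = 7.87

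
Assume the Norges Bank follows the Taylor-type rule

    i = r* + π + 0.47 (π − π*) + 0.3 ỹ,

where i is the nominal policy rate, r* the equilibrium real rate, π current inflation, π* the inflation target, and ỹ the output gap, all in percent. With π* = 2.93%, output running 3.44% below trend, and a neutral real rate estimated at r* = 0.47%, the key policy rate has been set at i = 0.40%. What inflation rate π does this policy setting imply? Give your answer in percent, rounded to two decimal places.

1.59%

Output 3.44% below potential → ỹ = -3.44.
Collecting π: i = r* + (1 + 0.47) π − 0.47 π* + 0.3 ỹ
1.47 π = 0.40 − 0.47 + 0.47 × 2.93 − 0.3 × (-3.44) = 2.3391
π = 2.3391 / 1.47 = 1.59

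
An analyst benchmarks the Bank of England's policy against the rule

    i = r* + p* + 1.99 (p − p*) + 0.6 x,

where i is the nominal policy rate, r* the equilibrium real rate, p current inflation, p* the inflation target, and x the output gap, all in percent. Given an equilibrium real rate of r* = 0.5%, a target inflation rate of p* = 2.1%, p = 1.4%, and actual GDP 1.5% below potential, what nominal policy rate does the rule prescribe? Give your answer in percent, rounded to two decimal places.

Output 1.5% below potential → x = -1.5.
i = 0.5 + 2.1 + 1.99 × (1.4 − 2.1) + 0.6 × (-1.5)
   = 0.5 + 2.1 − 1.393 − 0.9 = 0.31

0.31%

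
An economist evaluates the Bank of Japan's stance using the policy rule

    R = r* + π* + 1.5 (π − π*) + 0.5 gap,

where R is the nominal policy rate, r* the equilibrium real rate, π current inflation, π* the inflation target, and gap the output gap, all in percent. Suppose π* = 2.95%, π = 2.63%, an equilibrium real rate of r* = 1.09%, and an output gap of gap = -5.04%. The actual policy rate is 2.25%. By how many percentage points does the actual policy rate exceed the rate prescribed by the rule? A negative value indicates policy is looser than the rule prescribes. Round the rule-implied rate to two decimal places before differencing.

R = 1.09 + 2.95 + 1.5 × (2.63 − 2.95) + 0.5 × (-5.04)
   = 1.09 + 2.95 − 0.48 − 2.52 = 1.04
Deviation = 2.25 − 1.04 = 1.21 pp.

1.21 pp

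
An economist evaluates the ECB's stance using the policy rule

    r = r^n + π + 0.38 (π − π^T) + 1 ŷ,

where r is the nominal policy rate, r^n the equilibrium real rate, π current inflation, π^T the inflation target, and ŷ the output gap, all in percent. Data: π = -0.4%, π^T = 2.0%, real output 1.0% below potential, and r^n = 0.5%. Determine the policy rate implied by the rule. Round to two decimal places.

Output 1.0% below potential → ŷ = -1.0.
r = 0.5 + (-0.4) + 0.38 × (-0.4 − 2.0) + 1 × (-1.0)
   = 0.5 − 0.4 − 0.912 − 1 = -1.81

-1.81%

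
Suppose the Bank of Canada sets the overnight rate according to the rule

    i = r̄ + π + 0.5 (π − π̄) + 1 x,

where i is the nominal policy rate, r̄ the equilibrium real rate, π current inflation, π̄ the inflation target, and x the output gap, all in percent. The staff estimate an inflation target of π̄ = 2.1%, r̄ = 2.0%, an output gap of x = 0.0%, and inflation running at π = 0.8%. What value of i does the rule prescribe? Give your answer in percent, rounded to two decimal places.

2.15%

i = 2.0 + 0.8 + 0.5 × (0.8 − 2.1) + 1 × 0.0
   = 2.0 + 0.8 − 0.65 + 0 = 2.15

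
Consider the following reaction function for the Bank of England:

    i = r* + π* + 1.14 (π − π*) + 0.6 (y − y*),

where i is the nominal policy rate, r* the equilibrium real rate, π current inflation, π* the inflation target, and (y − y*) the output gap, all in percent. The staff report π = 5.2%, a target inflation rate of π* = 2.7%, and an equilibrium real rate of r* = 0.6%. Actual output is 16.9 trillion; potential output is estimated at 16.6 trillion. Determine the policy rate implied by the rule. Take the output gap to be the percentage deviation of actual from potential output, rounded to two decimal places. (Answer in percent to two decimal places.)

7.24%

Output gap = 100 × (16.9 − 16.6) / 16.6 = 1.81%.
i = 0.60 + 2.70 + 1.14 × (5.20 − 2.70) + 0.6 × 1.81
   = 0.60 + 2.7 + 2.85 + 1.086 = 7.24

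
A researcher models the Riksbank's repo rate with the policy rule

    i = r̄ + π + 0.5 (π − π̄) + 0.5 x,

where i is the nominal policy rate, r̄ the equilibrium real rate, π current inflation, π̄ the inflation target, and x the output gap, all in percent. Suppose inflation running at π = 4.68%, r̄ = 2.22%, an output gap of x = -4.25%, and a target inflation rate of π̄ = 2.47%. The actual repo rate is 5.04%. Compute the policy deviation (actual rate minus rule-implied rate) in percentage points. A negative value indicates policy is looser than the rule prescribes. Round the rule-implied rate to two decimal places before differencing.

-0.84 pp

i = 2.22 + 4.68 + 0.5 × (4.68 − 2.47) + 0.5 × (-4.25)
   = 2.22 + 4.68 + 1.105 − 2.125 = 5.88
Deviation = 5.04 − 5.88 = -0.84 pp.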